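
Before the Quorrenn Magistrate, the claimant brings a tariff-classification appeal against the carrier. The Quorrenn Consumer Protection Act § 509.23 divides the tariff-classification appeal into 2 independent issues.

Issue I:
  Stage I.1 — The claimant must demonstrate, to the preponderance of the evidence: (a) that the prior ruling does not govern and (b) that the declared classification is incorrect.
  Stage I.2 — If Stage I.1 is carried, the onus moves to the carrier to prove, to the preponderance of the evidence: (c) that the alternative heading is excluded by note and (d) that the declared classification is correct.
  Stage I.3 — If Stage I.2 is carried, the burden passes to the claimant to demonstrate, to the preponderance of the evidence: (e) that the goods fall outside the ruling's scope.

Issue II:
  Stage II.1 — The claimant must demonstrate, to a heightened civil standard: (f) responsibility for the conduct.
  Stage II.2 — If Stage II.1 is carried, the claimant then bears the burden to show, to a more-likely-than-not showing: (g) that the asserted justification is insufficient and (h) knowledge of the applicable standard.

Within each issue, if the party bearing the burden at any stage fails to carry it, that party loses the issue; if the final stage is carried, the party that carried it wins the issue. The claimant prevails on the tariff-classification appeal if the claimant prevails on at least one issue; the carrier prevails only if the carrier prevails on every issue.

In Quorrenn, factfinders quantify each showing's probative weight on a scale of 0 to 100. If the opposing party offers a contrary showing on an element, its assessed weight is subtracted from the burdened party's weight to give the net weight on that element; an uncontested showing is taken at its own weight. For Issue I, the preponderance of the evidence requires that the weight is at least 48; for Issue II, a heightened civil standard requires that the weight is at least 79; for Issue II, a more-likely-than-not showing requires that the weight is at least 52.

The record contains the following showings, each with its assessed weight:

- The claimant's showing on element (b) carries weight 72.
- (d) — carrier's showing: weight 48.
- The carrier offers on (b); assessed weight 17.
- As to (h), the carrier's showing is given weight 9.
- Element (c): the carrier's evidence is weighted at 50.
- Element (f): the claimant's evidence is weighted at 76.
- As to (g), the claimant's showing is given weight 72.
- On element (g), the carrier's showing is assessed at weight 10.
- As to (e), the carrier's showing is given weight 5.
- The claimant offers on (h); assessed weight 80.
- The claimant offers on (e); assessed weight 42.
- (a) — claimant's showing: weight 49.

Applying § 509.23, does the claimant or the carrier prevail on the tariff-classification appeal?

carrier

— Issue I —
Stage I.1 (claimant, the preponderance of the evidence, weight is at least 48): (a) 49 ≥ 48 — meets; (b) net 72−17=55 ≥ 48 — meets.
  Stage I.1 is satisfied; the onus moves to the carrier.
Stage I.2 (carrier, the preponderance of the evidence, weight is at least 48): (c) 50 ≥ 48 — meets; (d) 48 ≥ 48 — meets.
  Stage I.2 is satisfied; the onus moves to the claimant.
Stage I.3 (claimant, the preponderance of the evidence, weight is at least 48): (e) net 42−5=37 < 48 — fails.
  The claimant does not carry Stage I.3.
The analysis ends at Stage I.3; the carrier prevails on this issue.
— Issue II —
Stage II.1 — burden on claimant; standard: a heightened civil standard (weight is at least 79).
    (f): 76 < 79 [not met]
  Stage II.1 not carried; the claimant fails its burden.
So the carrier prevails on this issue.
Per-issue: Issue I → carrier; Issue II → carrier. The claimant must prevail on at least one issue; overall, the carrier prevails.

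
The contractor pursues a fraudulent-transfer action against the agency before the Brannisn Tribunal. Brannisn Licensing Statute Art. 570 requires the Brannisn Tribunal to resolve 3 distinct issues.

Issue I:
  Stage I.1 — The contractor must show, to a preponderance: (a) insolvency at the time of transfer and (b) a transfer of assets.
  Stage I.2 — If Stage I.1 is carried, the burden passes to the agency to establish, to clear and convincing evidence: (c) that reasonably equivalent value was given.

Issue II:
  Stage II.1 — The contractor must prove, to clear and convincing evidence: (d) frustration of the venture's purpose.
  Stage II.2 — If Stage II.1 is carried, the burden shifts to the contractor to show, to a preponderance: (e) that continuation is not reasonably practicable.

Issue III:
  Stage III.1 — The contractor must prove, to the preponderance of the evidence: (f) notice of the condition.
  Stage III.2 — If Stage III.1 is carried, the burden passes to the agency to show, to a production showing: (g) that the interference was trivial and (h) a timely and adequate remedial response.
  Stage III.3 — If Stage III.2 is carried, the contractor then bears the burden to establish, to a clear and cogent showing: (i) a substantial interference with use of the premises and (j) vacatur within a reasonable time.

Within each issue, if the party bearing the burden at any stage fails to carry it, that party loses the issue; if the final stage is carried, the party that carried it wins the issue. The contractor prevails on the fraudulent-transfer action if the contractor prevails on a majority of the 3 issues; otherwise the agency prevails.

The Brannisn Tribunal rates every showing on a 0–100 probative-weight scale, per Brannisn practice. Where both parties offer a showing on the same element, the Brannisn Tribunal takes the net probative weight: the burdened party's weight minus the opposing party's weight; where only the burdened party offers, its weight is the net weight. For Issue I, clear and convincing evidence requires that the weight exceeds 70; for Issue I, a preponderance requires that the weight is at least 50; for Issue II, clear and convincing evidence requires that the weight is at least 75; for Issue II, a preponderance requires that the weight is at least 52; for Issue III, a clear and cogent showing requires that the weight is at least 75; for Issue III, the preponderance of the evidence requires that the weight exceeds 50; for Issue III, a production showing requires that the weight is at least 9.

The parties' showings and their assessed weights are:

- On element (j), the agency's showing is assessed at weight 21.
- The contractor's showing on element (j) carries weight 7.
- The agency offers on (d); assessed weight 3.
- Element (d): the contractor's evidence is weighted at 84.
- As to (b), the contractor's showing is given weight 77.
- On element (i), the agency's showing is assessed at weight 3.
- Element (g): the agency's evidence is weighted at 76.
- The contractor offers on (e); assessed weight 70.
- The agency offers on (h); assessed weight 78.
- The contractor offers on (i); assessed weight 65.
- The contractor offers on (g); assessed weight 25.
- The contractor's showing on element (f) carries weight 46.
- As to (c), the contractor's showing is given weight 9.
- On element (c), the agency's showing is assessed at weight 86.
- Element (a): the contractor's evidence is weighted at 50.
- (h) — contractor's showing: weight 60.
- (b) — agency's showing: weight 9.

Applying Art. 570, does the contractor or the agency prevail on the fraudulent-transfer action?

agency

— Issue I —
Stage I.1 (contractor, a preponderance, weight is at least 50): (a) 50 ≥ 50 — meets; (b) net 77−9=68 ≥ 50 — meets.
  All elements met. The burden passes to the agency.
Stage I.2 (agency, clear and convincing evidence, weight exceeds 70): (c) net 86−9=77 > 70 — meets.
  All elements met at the final stage.
All stages carried — the agency prevails on this issue.
— Issue II —
At Stage II.1 the contractor must meet clear and convincing evidence (weight is at least 75): on (d) the weight is 84 less the opposing 3 gives net 81, which does reach 75, so (d) meets the standard.
  Stage II.1 carried; the burden remains with the contractor.
At Stage II.2 the contractor must meet a preponderance (weight is at least 52): on (e) the weight is 70, ≥ 52, so (e) meets the standard.
  All elements met at the final stage.
With every stage satisfied, the contractor prevails on this issue.
— Issue III —
At Stage III.1 the contractor must meet the preponderance of the evidence (weight exceeds 50): on (f) the weight is 46, ≤ 50, so (f) does not meet the standard.
  Stage III.1 not carried; the contractor fails its burden.
The analysis ends at Stage III.1; the agency prevails on this issue.
Per-issue: Issue I → agency; Issue II → contractor; Issue III → agency. The contractor must prevail on a majority of issues; overall, the agency prevails.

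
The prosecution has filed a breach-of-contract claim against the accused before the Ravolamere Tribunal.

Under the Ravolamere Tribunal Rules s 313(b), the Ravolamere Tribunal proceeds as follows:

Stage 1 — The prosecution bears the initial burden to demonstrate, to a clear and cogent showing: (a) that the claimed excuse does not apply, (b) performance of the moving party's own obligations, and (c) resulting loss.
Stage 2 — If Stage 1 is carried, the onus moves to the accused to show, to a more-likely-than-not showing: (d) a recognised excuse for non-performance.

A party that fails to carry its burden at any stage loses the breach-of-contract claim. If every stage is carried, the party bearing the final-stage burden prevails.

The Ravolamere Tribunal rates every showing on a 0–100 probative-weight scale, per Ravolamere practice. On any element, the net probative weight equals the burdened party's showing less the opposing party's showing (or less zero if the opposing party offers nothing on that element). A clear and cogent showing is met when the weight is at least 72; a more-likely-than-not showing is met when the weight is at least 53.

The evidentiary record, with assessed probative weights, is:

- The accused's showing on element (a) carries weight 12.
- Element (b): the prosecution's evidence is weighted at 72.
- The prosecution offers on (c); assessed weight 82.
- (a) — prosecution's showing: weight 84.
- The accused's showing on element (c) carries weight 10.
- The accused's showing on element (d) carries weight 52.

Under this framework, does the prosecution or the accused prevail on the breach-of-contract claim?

Stage 1 (prosecution, a clear and cogent showing, weight is at least 72): (a) net 84−12=72 ≥ 72 — meets; (b) 72 ≥ 72 — meets; (c) net 82−10=72 ≥ 72 — meets.
  The prosecution carries Stage 1; the accused now bears the burden.
Stage 2 (accused, a more-likely-than-not showing, weight is at least 53): (d) 52 < 53 — fails.
  The accused does not carry Stage 2.
The prosecution prevails.

prosecution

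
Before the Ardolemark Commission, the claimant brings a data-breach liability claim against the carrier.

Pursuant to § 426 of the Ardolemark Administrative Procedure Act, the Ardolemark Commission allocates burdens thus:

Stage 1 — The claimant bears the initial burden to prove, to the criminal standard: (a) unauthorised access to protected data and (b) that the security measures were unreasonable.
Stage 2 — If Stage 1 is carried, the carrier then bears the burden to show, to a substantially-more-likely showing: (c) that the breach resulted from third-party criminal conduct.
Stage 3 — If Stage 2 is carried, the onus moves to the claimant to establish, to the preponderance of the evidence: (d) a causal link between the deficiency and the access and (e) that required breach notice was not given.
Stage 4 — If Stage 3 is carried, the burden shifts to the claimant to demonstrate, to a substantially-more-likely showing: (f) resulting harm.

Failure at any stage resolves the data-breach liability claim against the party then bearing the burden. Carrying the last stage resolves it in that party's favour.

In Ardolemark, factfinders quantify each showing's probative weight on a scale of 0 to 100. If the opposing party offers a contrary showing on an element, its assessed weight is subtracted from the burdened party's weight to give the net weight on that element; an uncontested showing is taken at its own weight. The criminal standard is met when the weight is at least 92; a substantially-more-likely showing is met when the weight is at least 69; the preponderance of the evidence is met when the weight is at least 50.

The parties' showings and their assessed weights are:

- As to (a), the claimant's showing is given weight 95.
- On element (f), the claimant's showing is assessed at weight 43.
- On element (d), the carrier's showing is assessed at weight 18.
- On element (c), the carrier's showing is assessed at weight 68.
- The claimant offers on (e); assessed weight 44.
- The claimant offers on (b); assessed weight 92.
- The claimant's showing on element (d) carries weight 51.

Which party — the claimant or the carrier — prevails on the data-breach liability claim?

Stage 1 (claimant, the criminal standard, weight is at least 92): (a) 95 ≥ 92 — meets; (b) 92 ≥ 92 — meets.
  The claimant carries Stage 1; the carrier now bears the burden.
Stage 2 (carrier, a substantially-more-likely showing, weight is at least 69): (c) 68 < 69 — fails.
  The carrier does not carry Stage 2.
So the claimant prevails.

claimant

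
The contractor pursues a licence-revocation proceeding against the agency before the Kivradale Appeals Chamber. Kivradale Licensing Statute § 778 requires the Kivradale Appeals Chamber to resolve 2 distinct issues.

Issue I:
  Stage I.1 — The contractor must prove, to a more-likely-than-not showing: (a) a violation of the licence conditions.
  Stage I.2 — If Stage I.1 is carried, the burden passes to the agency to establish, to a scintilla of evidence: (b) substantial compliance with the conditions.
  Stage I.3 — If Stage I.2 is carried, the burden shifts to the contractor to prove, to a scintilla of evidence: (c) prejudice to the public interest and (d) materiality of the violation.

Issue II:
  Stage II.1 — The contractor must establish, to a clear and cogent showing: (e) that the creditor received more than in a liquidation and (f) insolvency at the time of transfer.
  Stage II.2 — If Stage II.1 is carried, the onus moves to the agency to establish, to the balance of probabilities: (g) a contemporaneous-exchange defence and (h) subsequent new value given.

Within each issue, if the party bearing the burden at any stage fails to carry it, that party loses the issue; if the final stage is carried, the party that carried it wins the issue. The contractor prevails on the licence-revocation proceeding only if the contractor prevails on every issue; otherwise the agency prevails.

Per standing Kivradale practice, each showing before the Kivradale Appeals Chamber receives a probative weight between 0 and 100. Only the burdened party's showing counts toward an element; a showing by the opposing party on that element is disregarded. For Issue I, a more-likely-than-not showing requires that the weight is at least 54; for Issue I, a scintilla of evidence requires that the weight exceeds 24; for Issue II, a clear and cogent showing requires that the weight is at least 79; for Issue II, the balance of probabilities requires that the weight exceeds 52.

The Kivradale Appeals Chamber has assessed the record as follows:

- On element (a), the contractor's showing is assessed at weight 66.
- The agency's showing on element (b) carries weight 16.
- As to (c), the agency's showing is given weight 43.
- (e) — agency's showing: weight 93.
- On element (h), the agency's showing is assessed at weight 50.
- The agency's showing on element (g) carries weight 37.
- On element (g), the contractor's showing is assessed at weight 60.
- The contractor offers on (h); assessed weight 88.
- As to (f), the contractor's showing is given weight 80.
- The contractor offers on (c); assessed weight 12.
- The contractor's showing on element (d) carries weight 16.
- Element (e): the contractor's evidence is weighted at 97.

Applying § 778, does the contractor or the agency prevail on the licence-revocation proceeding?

contractor

— Issue I —
At Stage I.1 the contractor must meet a more-likely-than-not showing (weight is at least 54): on (a) the weight is 66, which does reach 54, so (a) meets the standard.
  All elements met. The burden passes to the agency.
At Stage I.2 the agency must meet a scintilla of evidence (weight exceeds 24): on (b) the weight is 16, ≤ 24, so (b) does not meet the standard.
  The agency does not carry Stage I.2.
The analysis ends at Stage I.2; the contractor prevails on this issue.
— Issue II —
Stage II.1 (contractor, a clear and cogent showing, weight is at least 79): (e) 97 (agency's 93 disregarded) ≥ 79 — meets; (f) 80 ≥ 79 — meets.
  The contractor carries Stage II.1; the agency now bears the burden.
Stage II.2 (agency, the balance of probabilities, weight exceeds 52): (g) 37 (contractor's 60 disregarded) ≤ 52 — fails; (h) 50 (contractor's 88 disregarded) ≤ 52 — fails.
  Stage II.2 not carried; the agency fails its burden.
So the contractor prevails on this issue.
Per-issue: Issue I → contractor; Issue II → contractor. The contractor must prevail on every issue; overall, the contractor prevails.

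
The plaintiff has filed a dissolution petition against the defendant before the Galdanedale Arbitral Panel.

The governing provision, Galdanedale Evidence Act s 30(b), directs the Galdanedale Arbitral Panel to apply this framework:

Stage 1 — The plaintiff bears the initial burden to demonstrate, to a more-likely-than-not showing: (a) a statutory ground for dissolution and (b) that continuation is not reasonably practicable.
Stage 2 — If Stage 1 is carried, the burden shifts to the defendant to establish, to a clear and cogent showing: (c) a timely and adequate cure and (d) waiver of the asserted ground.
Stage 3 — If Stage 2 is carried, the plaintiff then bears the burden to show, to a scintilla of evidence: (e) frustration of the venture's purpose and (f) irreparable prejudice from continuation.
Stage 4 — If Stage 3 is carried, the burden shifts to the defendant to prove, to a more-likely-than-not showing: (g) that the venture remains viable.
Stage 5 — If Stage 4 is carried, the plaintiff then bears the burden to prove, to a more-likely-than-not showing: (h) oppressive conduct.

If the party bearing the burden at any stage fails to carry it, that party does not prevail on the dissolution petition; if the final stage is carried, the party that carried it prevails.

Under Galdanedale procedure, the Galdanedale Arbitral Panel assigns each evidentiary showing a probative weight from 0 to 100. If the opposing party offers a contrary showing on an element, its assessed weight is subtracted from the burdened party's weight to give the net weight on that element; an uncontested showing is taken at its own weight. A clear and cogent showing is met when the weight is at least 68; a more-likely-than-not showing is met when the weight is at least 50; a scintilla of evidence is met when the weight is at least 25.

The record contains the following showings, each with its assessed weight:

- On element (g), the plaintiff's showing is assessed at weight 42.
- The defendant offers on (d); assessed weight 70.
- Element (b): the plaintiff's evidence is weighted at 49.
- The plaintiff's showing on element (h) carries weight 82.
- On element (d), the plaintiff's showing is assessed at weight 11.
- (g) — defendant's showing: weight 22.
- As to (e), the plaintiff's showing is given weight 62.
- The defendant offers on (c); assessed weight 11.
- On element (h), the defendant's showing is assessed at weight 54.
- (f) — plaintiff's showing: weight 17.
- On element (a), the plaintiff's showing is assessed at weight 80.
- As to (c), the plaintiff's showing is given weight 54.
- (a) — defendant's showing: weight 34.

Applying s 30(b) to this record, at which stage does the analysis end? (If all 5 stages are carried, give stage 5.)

Stage 1 — burden on plaintiff; standard: a more-likely-than-not showing (weight is at least 50).
    (a): 80 − 34 = 46 < 50 [not met]
    (b): 49 < 50 [not met]
  Not every element is met, so the plaintiff fails to carry Stage 1.
So the defendant prevails.

stage 1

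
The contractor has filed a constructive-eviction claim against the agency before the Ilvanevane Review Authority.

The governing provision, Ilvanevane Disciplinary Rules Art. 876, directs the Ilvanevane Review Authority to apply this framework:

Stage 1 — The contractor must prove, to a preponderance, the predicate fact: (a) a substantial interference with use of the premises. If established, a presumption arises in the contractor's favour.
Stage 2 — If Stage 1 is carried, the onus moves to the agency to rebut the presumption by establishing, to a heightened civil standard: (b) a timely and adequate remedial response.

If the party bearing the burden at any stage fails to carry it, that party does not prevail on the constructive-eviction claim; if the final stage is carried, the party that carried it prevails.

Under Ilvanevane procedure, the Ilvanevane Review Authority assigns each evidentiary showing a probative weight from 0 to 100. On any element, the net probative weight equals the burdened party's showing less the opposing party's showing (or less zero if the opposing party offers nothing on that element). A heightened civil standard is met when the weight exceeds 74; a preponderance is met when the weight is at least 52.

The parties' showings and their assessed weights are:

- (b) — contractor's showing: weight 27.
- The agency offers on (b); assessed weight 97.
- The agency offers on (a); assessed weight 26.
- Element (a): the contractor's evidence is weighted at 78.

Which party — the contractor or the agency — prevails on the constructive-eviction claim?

contractor

Stage 1 (contractor, a preponderance, weight is at least 52): (a) net 78−26=52 ≥ 52 — meets.
  Stage 1 is satisfied; the onus moves to the agency.
Stage 2 (agency, a heightened civil standard, weight exceeds 74): (b) net 97−27=70 ≤ 74 — fails.
  Not every element is met, so the agency fails to carry Stage 2.
So the contractor prevails.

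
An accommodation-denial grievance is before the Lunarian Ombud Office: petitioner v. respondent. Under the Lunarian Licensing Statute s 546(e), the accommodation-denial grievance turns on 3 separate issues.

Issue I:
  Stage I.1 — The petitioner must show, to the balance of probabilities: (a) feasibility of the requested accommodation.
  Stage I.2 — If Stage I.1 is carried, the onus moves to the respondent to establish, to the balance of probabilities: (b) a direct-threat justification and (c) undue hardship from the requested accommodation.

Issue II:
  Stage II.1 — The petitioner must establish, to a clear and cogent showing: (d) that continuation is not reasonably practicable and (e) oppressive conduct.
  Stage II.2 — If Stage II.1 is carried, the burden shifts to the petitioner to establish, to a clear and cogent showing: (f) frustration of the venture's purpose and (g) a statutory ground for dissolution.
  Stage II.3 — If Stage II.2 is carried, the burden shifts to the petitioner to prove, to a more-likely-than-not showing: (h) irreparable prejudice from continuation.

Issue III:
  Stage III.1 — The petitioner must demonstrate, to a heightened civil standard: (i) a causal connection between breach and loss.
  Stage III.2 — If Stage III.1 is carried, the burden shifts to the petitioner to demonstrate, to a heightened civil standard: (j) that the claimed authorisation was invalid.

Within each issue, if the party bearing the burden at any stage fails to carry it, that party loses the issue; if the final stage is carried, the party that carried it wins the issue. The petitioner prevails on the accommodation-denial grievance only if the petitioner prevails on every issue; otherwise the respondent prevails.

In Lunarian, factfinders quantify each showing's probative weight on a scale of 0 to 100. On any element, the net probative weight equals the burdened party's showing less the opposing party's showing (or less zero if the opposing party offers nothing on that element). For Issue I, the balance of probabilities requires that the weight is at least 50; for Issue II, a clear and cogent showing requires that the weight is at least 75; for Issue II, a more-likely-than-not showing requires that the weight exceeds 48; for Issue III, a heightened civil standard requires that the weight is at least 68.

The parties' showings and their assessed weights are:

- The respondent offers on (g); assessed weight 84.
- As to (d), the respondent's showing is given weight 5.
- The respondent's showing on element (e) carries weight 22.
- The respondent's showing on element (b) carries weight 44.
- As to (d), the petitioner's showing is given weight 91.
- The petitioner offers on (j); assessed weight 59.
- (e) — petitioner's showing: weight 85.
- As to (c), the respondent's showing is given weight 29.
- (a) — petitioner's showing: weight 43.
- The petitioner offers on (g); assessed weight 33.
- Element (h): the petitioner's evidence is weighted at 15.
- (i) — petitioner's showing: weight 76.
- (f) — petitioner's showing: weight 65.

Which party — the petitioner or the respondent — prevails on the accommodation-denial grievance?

— Issue I —
At Stage I.1 the petitioner must meet the balance of probabilities (weight is at least 50): on (a) the weight is 43, < 50, so (a) does not meet the standard.
  Not every element is met, so the petitioner fails to carry Stage I.1.
So the respondent prevails on this issue.
— Issue II —
Stage II.1 — burden on petitioner; standard: a clear and cogent showing (weight is at least 75).
    (d): 91 − 5 = 86 ≥ 75 [met]
    (e): 85 − 22 = 63 < 75 [not met]
  The petitioner does not carry Stage II.1.
The analysis ends at Stage II.1; the respondent prevails on this issue.
— Issue III —
Stage III.1 — burden on petitioner; standard: a heightened civil standard (weight is at least 68).
    (i): 76 ≥ 68 [met]
  All elements met. The petitioner retains the burden for Stage III.2.
Stage III.2 — burden on petitioner; standard: a heightened civil standard (weight is at least 68).
    (j): 59 < 68 [not met]
  Not every element is met, so the petitioner fails to carry Stage III.2.
The respondent prevails on this issue.
Per-issue: Issue I → respondent; Issue II → respondent; Issue III → respondent. The petitioner must prevail on every issue; overall, the respondent prevails.

respondent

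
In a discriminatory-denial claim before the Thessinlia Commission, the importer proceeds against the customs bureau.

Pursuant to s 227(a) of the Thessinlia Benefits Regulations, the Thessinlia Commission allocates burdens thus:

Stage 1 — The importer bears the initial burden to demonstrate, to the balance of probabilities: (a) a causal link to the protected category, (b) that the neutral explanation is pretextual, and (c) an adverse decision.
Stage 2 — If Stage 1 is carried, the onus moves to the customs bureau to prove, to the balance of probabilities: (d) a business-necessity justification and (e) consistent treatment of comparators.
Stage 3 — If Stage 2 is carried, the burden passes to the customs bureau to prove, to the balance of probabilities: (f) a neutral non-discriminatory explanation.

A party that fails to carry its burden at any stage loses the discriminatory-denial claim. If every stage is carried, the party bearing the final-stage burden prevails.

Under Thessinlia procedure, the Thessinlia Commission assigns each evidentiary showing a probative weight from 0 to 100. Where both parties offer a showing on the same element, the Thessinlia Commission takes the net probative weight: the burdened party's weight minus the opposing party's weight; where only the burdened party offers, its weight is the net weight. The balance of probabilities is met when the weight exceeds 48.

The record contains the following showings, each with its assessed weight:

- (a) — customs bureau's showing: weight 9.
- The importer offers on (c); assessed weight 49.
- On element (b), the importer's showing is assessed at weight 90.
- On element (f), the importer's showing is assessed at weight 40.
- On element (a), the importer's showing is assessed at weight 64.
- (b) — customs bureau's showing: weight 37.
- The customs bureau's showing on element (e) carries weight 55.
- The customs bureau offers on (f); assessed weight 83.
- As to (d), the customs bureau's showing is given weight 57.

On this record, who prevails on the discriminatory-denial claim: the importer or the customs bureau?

Stage 1 — burden on importer; standard: the balance of probabilities (weight exceeds 48).
    (a): 64 − 9 = 55 > 48 [met]
    (b): 90 − 37 = 53 > 48 [met]
    (c): 49 > 48 [met]
  Stage 1 carried; the burden shifts to the customs bureau.
Stage 2 — burden on customs bureau; standard: the balance of probabilities (weight exceeds 48).
    (d): 57 > 48 [met]
    (e): 55 > 48 [met]
  Stage 2 carried; the burden remains with the customs bureau.
Stage 3 — burden on customs bureau; standard: the balance of probabilities (weight exceeds 48).
    (f): 83 − 40 = 43 ≤ 48 [not met]
  Stage 3 not carried; the customs bureau fails its burden.
The analysis ends at Stage 3; the importer prevails.

importer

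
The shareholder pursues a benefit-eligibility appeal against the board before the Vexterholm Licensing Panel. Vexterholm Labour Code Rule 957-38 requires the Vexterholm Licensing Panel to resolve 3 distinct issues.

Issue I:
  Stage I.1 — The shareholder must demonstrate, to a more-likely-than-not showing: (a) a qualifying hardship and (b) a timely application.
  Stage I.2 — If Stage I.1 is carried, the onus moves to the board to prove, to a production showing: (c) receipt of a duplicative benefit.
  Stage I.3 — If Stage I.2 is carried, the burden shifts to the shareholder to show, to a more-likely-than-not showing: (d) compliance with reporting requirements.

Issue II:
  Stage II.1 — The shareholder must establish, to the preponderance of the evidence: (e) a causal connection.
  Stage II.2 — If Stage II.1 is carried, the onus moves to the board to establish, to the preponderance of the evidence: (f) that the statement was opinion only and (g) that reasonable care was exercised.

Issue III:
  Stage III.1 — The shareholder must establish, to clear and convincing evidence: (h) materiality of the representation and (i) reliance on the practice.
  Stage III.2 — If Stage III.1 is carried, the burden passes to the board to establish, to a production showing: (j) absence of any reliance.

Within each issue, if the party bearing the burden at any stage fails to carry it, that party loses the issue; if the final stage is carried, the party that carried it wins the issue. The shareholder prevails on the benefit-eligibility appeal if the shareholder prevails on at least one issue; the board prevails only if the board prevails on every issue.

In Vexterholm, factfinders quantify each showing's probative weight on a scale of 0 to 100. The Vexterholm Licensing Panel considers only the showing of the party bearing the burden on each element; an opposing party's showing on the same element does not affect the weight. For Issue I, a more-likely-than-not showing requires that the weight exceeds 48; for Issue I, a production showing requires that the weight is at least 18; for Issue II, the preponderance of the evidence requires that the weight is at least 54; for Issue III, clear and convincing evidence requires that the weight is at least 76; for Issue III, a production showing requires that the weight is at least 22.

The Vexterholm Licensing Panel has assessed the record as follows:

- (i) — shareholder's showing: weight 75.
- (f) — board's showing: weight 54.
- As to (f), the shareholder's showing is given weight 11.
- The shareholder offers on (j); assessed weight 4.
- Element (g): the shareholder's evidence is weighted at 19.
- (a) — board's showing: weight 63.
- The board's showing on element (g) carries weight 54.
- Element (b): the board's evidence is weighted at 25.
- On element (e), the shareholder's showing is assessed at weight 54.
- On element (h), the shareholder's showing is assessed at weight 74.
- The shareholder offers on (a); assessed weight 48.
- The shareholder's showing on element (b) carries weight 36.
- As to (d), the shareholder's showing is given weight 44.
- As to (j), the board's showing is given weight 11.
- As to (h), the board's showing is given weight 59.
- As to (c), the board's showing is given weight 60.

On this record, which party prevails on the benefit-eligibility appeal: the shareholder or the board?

board

— Issue I —
Stage I.1 (shareholder, a more-likely-than-not showing, weight exceeds 48): (a) 48 (board's 63 disregarded) ≤ 48 — fails; (b) 36 (board's 25 disregarded) ≤ 48 — fails.
  Stage I.1 not carried; the shareholder fails its burden.
The board prevails on this issue.
— Issue II —
Stage II.1 — burden on shareholder; standard: the preponderance of the evidence (weight is at least 54).
    (e): 54 ≥ 54 [met]
  Stage II.1 is satisfied; the onus moves to the board.
Stage II.2 — burden on board; standard: the preponderance of the evidence (weight is at least 54).
    (f): 54 (shareholder's 11 disregarded) ≥ 54 [met]
    (g): 54 (shareholder's 19 disregarded) ≥ 54 [met]
  Stage II.2 carried; the final stage is satisfied.
Every stage carried; the board prevails on this issue.
— Issue III —
At Stage III.1 the shareholder must meet clear and convincing evidence (weight is at least 76): on (h) the weight is 74 (the board's 59 is given no effect), < 76, so (h) does not meet the standard; on (i) the weight is 75, which does not reach 76, so (i) does not meet the standard.
  The shareholder does not carry Stage III.1.
So the board prevails on this issue.
Per-issue: Issue I → board; Issue II → board; Issue III → board. The shareholder must prevail on at least one issue; overall, the board prevails.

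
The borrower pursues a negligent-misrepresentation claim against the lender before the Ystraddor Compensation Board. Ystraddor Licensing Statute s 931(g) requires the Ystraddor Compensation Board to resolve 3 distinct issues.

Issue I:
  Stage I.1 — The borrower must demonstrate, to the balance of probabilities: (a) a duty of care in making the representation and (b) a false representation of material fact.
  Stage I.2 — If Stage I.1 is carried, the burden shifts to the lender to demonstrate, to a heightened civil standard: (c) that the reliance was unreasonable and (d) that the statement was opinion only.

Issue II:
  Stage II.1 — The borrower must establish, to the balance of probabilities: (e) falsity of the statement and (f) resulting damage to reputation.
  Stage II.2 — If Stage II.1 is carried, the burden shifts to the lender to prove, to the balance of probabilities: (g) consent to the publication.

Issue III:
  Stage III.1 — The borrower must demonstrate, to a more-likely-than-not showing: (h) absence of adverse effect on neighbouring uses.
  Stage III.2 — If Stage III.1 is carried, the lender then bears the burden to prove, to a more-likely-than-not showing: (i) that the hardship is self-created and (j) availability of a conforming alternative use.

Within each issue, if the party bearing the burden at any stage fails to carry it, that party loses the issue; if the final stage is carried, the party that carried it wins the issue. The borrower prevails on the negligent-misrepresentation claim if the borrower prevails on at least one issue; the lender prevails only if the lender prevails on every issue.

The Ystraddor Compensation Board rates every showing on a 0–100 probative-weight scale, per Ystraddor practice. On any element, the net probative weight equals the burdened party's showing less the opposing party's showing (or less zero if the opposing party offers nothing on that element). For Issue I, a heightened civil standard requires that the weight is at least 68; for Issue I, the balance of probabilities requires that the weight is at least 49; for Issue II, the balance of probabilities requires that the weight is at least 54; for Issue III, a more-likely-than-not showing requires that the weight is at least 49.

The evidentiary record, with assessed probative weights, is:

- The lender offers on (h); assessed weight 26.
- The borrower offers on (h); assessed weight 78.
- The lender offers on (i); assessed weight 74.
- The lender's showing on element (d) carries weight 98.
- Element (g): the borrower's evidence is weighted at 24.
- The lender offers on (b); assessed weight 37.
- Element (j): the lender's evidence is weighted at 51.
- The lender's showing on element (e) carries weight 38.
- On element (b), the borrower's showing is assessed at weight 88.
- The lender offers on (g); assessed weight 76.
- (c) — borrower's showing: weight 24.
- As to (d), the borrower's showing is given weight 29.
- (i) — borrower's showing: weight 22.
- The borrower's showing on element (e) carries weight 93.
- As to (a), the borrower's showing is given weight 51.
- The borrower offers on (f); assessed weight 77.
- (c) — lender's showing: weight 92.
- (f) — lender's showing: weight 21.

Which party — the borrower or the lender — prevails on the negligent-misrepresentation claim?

borrower

— Issue I —
At Stage I.1 the borrower must meet the balance of probabilities (weight is at least 49): on (a) the weight is 51, which does reach 49, so (a) meets the standard; on (b) the weight is 88 less the opposing 37 gives net 51, ≥ 49, so (b) meets the standard.
  Stage I.1 carried; the burden shifts to the lender.
At Stage I.2 the lender must meet a heightened civil standard (weight is at least 68): on (c) the weight is 92 less the opposing 24 gives net 68, ≥ 68, so (c) meets the standard; on (d) the weight is 98 less the opposing 29 gives net 69, which does reach 68, so (d) meets the standard.
  All elements met at the final stage.
With every stage satisfied, the lender prevails on this issue.
— Issue II —
Stage II.1 (borrower, the balance of probabilities, weight is at least 54): (e) net 93−38=55 ≥ 54 — meets; (f) net 77−21=56 ≥ 54 — meets.
  The borrower carries Stage II.1; the lender now bears the burden.
Stage II.2 (lender, the balance of probabilities, weight is at least 54): (g) net 76−24=52 < 54 — fails.
  Not every element is met, so the lender fails to carry Stage II.2.
The analysis ends at Stage II.2; the borrower prevails on this issue.
— Issue III —
At Stage III.1 the borrower must meet a more-likely-than-not showing (weight is at least 49): on (h) the weight is 78 less the opposing 26 gives net 52, which does reach 49, so (h) meets the standard.
  All elements met. The burden passes to the lender.
At Stage III.2 the lender must meet a more-likely-than-not showing (weight is at least 49): on (i) the weight is 74 less the opposing 22 gives net 52, ≥ 49, so (i) meets the standard; on (j) the weight is 51, ≥ 49, so (j) meets the standard.
  Stage III.2 carried; the final stage is satisfied.
Every stage carried; the lender prevails on this issue.
Per-issue: Issue I → lender; Issue II → borrower; Issue III → lender. The borrower must prevail on at least one issue; overall, the borrower prevails.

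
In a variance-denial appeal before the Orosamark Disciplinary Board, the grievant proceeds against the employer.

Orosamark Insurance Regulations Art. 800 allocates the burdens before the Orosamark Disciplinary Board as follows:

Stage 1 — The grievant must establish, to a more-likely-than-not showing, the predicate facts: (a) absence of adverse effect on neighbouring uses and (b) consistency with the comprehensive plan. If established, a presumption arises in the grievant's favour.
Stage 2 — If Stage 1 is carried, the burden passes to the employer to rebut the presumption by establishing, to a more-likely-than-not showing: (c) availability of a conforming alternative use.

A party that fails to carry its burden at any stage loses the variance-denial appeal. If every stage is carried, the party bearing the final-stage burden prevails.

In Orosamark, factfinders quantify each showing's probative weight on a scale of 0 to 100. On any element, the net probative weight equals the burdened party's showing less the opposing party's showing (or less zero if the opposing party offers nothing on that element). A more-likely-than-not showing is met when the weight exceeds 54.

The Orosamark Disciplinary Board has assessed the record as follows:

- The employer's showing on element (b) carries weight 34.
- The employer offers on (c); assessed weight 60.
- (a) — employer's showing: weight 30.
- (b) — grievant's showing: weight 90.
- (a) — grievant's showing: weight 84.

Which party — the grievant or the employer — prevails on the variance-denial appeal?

At Stage 1 the grievant must meet a more-likely-than-not showing (weight exceeds 54): on (a) the weight is 84 less the opposing 30 gives net 54, ≤ 54, so (a) does not meet the standard; on (b) the weight is 90 less the opposing 34 gives net 56, which does exceed 54, so (b) meets the standard.
  Stage 1 not carried; the grievant fails its burden.
The employer prevails.

employer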